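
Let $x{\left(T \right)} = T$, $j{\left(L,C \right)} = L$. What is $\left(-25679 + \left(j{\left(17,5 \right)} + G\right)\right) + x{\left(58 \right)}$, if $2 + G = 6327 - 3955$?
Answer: $-23234$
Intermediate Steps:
$G = 2370$ ($G = -2 + \left(6327 - 3955\right) = -2 + 2372 = 2370$)
$\left(-25679 + \left(j{\left(17,5 \right)} + G\right)\right) + x{\left(58 \right)} = \left(-25679 + \left(17 + 2370\right)\right) + 58 = \left(-25679 + 2387\right) + 58 = -23292 + 58 = -23234$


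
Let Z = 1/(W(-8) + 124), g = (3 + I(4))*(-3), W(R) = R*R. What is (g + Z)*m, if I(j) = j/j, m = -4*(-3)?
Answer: -6765/47 ≈ -143.94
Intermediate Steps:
m = 12
W(R) = R²
I(j) = 1
g = -12 (g = (3 + 1)*(-3) = 4*(-3) = -12)
Z = 1/188 (Z = 1/((-8)² + 124) = 1/(64 + 124) = 1/188 ≈ 0.0053191)
(g + Z)*m = (-12 + 1/188)*12 = -2255/188*12 = -6765/47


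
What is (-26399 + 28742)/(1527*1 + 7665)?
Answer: 781/3064 ≈ 0.25490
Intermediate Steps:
(-26399 + 28742)/(1527*1 + 7665) = 2343/(1527 + 7665) = 2343/9192 = 2343*(1/9192) = 781/3064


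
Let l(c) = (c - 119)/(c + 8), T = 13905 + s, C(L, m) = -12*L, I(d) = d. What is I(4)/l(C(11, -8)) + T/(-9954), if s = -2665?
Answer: 1057972/1249227 ≈ 0.84690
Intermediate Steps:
T = 11240 (T = 13905 - 2665 = 11240)
l(c) = (-119 + c)/(8 + c)
I(4)/l(C(11, -8)) + T/(-9954) = 4/(((-119 - 12*11)/(8 - 12*11))) + 11240/(-9954) = 4/(((-119 - 132)/(8 - 132))) + 11240*(-1/9954) = 4/((-251/(-124))) - 5620/4977 = 4/((-1/124*(-251))) - 5620/4977 = 4/(251/124) - 5620/4977 = 4*(124/251) - 5620/4977 = 496/251 - 5620/4977 = 1057972/1249227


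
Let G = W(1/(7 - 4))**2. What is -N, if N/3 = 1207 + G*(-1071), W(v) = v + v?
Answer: -2193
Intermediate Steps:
W(v) = 2*v
G = 4/9 (G = (2/(7 - 4))**2 = (2/3)**2 = 4/9 ≈ 0.44444)
N = 2193 (N = 3*(1207 + (4/9)*(-1071)) = 3*(1207 - 476) = 3*731 = 2193)
-N = -1*2193 = -2193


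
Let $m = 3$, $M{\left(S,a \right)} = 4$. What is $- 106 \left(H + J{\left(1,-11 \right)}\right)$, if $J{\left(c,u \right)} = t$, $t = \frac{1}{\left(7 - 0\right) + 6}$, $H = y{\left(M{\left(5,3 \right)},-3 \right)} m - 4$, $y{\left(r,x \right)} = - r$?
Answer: $\frac{21942}{13} \approx 1687.8$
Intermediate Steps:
$H = -16$ ($H = \left(-1\right) 4 \cdot 3 - 4 = \left(-4\right) 3 - 4 = -12 - 4 = -16$)
$t = \frac{1}{13}$ ($t = \frac{1}{\left(7 + 0\right) + 6} = \frac{1}{7 + 6} = \frac{1}{13} \approx 0.076923$)
$J{\left(c,u \right)} = \frac{1}{13}$
$- 106 \left(H + J{\left(1,-11 \right)}\right) = - 106 \left(-16 + \frac{1}{13}\right) = \left(-106\right) \left(- \frac{207}{13}\right) = \frac{21942}{13}$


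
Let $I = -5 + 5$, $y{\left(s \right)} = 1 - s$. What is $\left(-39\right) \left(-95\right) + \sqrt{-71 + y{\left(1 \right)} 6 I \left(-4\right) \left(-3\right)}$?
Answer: $3705 + i \sqrt{71} \approx 3705.0 + 8.4261 i$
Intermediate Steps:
$I = 0$
$\left(-39\right) \left(-95\right) + \sqrt{-71 + y{\left(1 \right)} 6 I \left(-4\right) \left(-3\right)} = \left(-39\right) \left(-95\right) + \sqrt{-71 + \left(1 - 1\right) 6 \cdot 0 \left(-4\right) \left(-3\right)} = 3705 + \sqrt{-71 + \left(1 - 1\right) 6 \cdot 0 \left(-4\right) \left(-3\right)} = 3705 + \sqrt{-71 + 0 \cdot 6 \cdot 0 \left(-4\right) \left(-3\right)} = 3705 + \sqrt{-71 + 0 \cdot 0 \left(-4\right) \left(-3\right)} = 3705 + \sqrt{-71 + 0 \left(-4\right) \left(-3\right)} = 3705 + \sqrt{-71 + 0 \left(-3\right)} = 3705 + \sqrt{-71 + 0} = 3705 + \sqrt{-71} = 3705 + i \sqrt{71}$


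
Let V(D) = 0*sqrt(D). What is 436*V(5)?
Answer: 0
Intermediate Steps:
V(D) = 0
436*V(5) = 436*0 = 0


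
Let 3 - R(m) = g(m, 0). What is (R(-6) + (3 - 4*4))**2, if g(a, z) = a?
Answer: 16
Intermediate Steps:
R(m) = 3 - m
(R(-6) + (3 - 4*4))**2 = ((3 - 1*(-6)) + (3 - 4*4))**2 = ((3 + 6) + (3 - 16))**2 = (9 - 13)**2 = (-4)**2 = 16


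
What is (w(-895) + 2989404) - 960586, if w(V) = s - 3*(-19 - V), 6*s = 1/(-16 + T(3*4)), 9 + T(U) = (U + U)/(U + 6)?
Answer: 287718979/142 ≈ 2.0262e+6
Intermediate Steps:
T(U) = -9 + 2*U/(6 + U) (T(U) = -9 + (U + U)/(U + 6) = -9 + (2*U)/(6 + U) = -9 + 2*U/(6 + U))
s = -1/142 (s = 1/(6*(-16 + (-54 - 21*4)/(6 + 3*4))) = 1/(6*(-16 + (-54 - 7*12)/(6 + 12))) = 1/(6*(-16 + (-54 - 84)/18)) = 1/(6*(-16 + (1/18)*(-138))) = 1/(6*(-16 - 23/3)) = 1/(6*(-71/3)) = (⅙)*(-3/71) = -1/142 ≈ -0.0070423)
w(V) = 8093/142 + 3*V (w(V) = -1/142 - 3*(-19 - V) = -1/142 + (57 + 3*V) = 8093/142 + 3*V)
(w(-895) + 2989404) - 960586 = ((8093/142 + 3*(-895)) + 2989404) - 960586 = ((8093/142 - 2685) + 2989404) - 960586 = (-373177/142 + 2989404) - 960586 = 424122191/142 - 960586 = 287718979/142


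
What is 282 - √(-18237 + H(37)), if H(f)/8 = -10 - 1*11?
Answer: 282 - 3*I*√2045 ≈ 282.0 - 135.67*I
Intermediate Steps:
H(f) = -168 (H(f) = 8*(-10 - 1*11) = 8*(-10 - 11) = 8*(-21) = -168)
282 - √(-18237 + H(37)) = 282 - √(-18237 - 168) = 282 - √(-18405) = 282 - 3*I*√2045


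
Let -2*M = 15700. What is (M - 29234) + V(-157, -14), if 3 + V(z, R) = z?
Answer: -37244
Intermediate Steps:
M = -7850 (M = -1/2*15700 = -7850)
V(z, R) = -3 + z
(M - 29234) + V(-157, -14) = (-7850 - 29234) + (-3 - 157) = -37084 - 160 = -37244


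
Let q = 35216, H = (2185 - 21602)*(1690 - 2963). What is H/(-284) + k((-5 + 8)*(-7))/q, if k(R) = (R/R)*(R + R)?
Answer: -1532506163/17608 ≈ -87035.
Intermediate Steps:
H = 24717841 (H = -19417*(-1273) = 24717841)
k(R) = 2*R (k(R) = 1*(2*R) = 2*R)
H/(-284) + k((-5 + 8)*(-7))/q = 24717841/(-284) + (2*((-5 + 8)*(-7)))/35216 = 24717841*(-1/284) + (2*(3*(-7)))*(1/35216) = -24717841/284 + (2*(-21))*(1/35216) = -24717841/284 - 42*1/35216 = -24717841/284 - 21/17608 = -1532506163/17608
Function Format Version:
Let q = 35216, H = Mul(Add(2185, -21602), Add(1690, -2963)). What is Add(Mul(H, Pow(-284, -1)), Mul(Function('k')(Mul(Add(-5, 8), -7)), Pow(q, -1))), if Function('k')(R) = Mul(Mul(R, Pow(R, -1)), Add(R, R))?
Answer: Rational(-1532506163, 17608) ≈ -87035.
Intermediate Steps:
H = 24717841 (H = Mul(-19417, -1273) = 24717841)
Function('k')(R) = Mul(2, R) (Function('k')(R) = Mul(1, Mul(2, R)) = Mul(2, R))
Add(Mul(H, Pow(-284, -1)), Mul(Function('k')(Mul(Add(-5, 8), -7)), Pow(q, -1))) = Add(Mul(24717841, Pow(-284, -1)), Mul(Mul(2, Mul(Add(-5, 8), -7)), Pow(35216, -1))) = Add(Mul(24717841, Rational(-1, 284)), Mul(Mul(2, Mul(3, -7)), Rational(1, 35216))) = Add(Rational(-24717841, 284), Mul(Mul(2, -21), Rational(1, 35216))) = Add(Rational(-24717841, 284), Mul(-42, Rational(1, 35216))) = Add(Rational(-24717841, 284), Rational(-21, 17608)) = Rational(-1532506163, 17608)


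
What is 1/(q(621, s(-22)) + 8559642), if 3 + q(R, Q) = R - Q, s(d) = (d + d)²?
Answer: 1/8558324 ≈ 1.1685e-7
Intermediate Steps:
s(d) = 4*d² (s(d) = (2*d)² = 4*d²)
q(R, Q) = -3 + R - Q (q(R, Q) = -3 + (R - Q) = -3 + R - Q)
1/(q(621, s(-22)) + 8559642) = 1/((-3 + 621 - 4*(-22)²) + 8559642) = 1/((-3 + 621 - 4*484) + 8559642) = 1/((-3 + 621 - 1*1936) + 8559642) = 1/((-3 + 621 - 1936) + 8559642) = 1/(-1318 + 8559642) = 1/8558324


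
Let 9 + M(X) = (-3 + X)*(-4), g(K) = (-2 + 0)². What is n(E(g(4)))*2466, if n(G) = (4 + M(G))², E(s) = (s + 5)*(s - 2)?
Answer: 10418850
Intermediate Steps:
g(K) = 4 (g(K) = (-2)² = 4)
M(X) = 3 - 4*X (M(X) = -9 + (-3 + X)*(-4) = -9 + (12 - 4*X) = 3 - 4*X)
E(s) = (-2 + s)*(5 + s) (E(s) = (5 + s)*(-2 + s) = (-2 + s)*(5 + s))
n(G) = (7 - 4*G)² (n(G) = (4 + (3 - 4*G))² = (7 - 4*G)²)
n(E(g(4)))*2466 = (-7 + 4*(-10 + 4² + 3*4))²*2466 = (-7 + 4*(-10 + 16 + 12))²*2466 = (-7 + 4*18)²*2466 = (-7 + 72)²*2466 = 65²*2466 = 4225*2466 = 10418850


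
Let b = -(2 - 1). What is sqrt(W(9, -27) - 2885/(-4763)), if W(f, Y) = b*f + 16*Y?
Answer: I*sqrt(9990859274)/4763 ≈ 20.986*I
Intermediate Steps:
b = -1 (b = -1*1 = -1)
W(f, Y) = -f + 16*Y
sqrt(W(9, -27) - 2885/(-4763)) = sqrt((-1*9 + 16*(-27)) - 2885/(-4763)) = sqrt((-9 - 432) - 2885*(-1/4763)) = sqrt(-441 + 2885/4763) = sqrt(-2097598/4763) = I*sqrt(9990859274)/4763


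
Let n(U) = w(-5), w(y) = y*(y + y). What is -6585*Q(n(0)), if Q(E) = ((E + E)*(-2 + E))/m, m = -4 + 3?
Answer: 31608000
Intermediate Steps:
w(y) = 2*y² (w(y) = y*(2*y) = 2*y²)
n(U) = 50 (n(U) = 2*(-5)² = 2*25 = 50)
m = -1
Q(E) = -2*E*(-2 + E) (Q(E) = ((E + E)*(-2 + E))/(-1) = ((2*E)*(-2 + E))*(-1) = (2*E*(-2 + E))*(-1) = -2*E*(-2 + E))
-6585*Q(n(0)) = -13170*50*(2 - 1*50) = -13170*50*(2 - 50) = -13170*50*(-48) = -6585*(-4800) = 31608000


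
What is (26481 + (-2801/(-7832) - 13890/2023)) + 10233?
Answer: 581598489047/15844136 ≈ 36708.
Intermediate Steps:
(26481 + (-2801/(-7832) - 13890/2023)) + 10233 = (26481 + (-2801*(-1/7832) - 13890*1/2023)) + 10233 = (26481 + (2801/7832 - 13890/2023)) + 10233 = (26481 - 103120057/15844136) + 10233 = 419465445359/15844136 + 10233 = 581598489047/15844136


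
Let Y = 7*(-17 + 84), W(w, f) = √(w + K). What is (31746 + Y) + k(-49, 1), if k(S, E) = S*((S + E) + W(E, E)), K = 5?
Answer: 34567 - 49*√6 ≈ 34447.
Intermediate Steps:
W(w, f) = √(5 + w) (W(w, f) = √(w + 5) = √(5 + w))
Y = 469 (Y = 7*67 = 469)
k(S, E) = S*(E + S + √(5 + E)) (k(S, E) = S*((S + E) + √(5 + E)) = S*((E + S) + √(5 + E)) = S*(E + S + √(5 + E)))
(31746 + Y) + k(-49, 1) = (31746 + 469) - 49*(1 - 49 + √(5 + 1)) = 32215 - 49*(1 - 49 + √6) = 32215 - 49*(-48 + √6) = 32215 + (2352 - 49*√6) = 34567 - 49*√6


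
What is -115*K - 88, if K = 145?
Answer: -16763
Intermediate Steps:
-115*K - 88 = -115*145 - 88 = -16675 - 88 = -16763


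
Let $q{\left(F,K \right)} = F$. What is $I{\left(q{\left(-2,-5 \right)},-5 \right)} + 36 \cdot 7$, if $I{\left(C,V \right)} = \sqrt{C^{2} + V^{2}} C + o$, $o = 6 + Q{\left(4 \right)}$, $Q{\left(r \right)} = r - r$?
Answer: $258 - 2 \sqrt{29} \approx 247.23$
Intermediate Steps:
$Q{\left(r \right)} = 0$
$o = 6$ ($o = 6 + 0 = 6$)
$I{\left(C,V \right)} = 6 + C \sqrt{C^{2} + V^{2}}$ ($I{\left(C,V \right)} = \sqrt{C^{2} + V^{2}} C + 6 = C \sqrt{C^{2} + V^{2}} + 6 = 6 + C \sqrt{C^{2} + V^{2}}$)
$I{\left(q{\left(-2,-5 \right)},-5 \right)} + 36 \cdot 7 = \left(6 - 2 \sqrt{\left(-2\right)^{2} + \left(-5\right)^{2}}\right) + 36 \cdot 7 = \left(6 - 2 \sqrt{4 + 25}\right) + 252 = \left(6 - 2 \sqrt{29}\right) + 252 = 258 - 2 \sqrt{29}$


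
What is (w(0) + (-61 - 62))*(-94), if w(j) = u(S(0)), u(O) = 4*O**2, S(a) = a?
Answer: 11562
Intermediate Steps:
w(j) = 0 (w(j) = 4*0**2 = 4*0 = 0)
(w(0) + (-61 - 62))*(-94) = (0 + (-61 - 62))*(-94) = (0 - 123)*(-94) = -123*(-94) = 11562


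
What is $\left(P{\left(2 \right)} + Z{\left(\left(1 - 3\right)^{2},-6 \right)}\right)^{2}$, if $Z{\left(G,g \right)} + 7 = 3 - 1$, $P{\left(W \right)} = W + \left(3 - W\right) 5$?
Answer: $4$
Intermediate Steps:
$P{\left(W \right)} = 15 - 4 W$ ($P{\left(W \right)} = W - \left(-15 + 5 W\right) = 15 - 4 W$)
$Z{\left(G,g \right)} = -5$ ($Z{\left(G,g \right)} = -7 + \left(3 - 1\right) = -7 + 2 = -5$)
$\left(P{\left(2 \right)} + Z{\left(\left(1 - 3\right)^{2},-6 \right)}\right)^{2} = \left(\left(15 - 8\right) - 5\right)^{2} = \left(7 - 5\right)^{2} = 2^{2} = 4$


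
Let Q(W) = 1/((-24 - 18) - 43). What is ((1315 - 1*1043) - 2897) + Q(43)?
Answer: -223126/85 ≈ -2625.0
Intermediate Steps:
Q(W) = -1/85 (Q(W) = 1/(-42 - 43) = 1/(-85) = -1/85)
((1315 - 1*1043) - 2897) + Q(43) = ((1315 - 1*1043) - 2897) - 1/85 = ((1315 - 1043) - 2897) - 1/85 = (272 - 2897) - 1/85 = -2625 - 1/85 = -223126/85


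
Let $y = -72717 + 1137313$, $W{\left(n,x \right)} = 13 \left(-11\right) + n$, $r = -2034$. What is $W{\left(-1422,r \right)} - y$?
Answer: $-1066161$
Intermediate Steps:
$W{\left(n,x \right)} = -143 + n$
$y = 1064596$
$W{\left(-1422,r \right)} - y = \left(-143 - 1422\right) - 1064596 = -1565 - 1064596 = -1066161$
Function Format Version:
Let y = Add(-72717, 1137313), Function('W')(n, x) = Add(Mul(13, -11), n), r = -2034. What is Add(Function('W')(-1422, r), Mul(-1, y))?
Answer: -1066161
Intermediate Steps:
Function('W')(n, x) = Add(-143, n)
y = 1064596
Add(Function('W')(-1422, r), Mul(-1, y)) = Add(Add(-143, -1422), Mul(-1, 1064596)) = Add(-1565, -1064596) = -1066161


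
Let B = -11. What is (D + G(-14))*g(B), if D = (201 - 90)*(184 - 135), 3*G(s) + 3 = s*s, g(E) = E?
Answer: -181610/3 ≈ -60537.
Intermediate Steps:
G(s) = -1 + s**2/3 (G(s) = -1 + (s*s)/3 = -1 + s**2/3)
D = 5439 (D = 111*49 = 5439)
(D + G(-14))*g(B) = (5439 + (-1 + (1/3)*(-14)**2))*(-11) = (5439 + (-1 + (1/3)*196))*(-11) = (5439 + (-1 + 196/3))*(-11) = (5439 + 193/3)*(-11) = (16510/3)*(-11) = -181610/3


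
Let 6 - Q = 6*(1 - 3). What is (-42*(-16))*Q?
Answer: 12096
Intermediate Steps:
Q = 18 (Q = 6 - 6*(1 - 3) = 6 - 6*(-2) = 6 - 1*(-12) = 6 + 12 = 18)
(-42*(-16))*Q = -42*(-16)*18 = 672*18 = 12096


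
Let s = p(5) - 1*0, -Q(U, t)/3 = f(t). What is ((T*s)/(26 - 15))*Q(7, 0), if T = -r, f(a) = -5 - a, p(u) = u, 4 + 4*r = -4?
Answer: 150/11 ≈ 13.636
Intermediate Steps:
r = -2 (r = -1 + (1/4)*(-4) = -1 - 1 = -2)
Q(U, t) = 15 + 3*t (Q(U, t) = -3*(-5 - t) = 15 + 3*t)
T = 2 (T = -1*(-2) = 2)
s = 5 (s = 5 - 1*0 = 5 + 0 = 5)
((T*s)/(26 - 15))*Q(7, 0) = ((2*5)/(26 - 15))*(15 + 3*0) = (10/11)*(15 + 0) = ((1/11)*10)*15 = (10/11)*15 = 150/11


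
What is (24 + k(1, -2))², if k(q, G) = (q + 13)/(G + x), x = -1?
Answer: 3364/9 ≈ 373.78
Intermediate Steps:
k(q, G) = (13 + q)/(-1 + G) (k(q, G) = (q + 13)/(G - 1) = (13 + q)/(-1 + G))
(24 + k(1, -2))² = (24 + (13 + 1)/(-1 - 2))² = (24 + 14/(-3))² = (24 - ⅓*14)² = (24 - 14/3)² = (58/3)² = 3364/9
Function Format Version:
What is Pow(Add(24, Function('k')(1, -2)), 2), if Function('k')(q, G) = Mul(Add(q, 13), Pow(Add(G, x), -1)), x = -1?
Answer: Rational(3364, 9) ≈ 373.78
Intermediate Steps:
Function('k')(q, G) = Mul(Pow(Add(-1, G), -1), Add(13, q)) (Function('k')(q, G) = Mul(Add(q, 13), Pow(Add(G, -1), -1)) = Mul(Add(13, q), Pow(Add(-1, G), -1)) = Mul(Pow(Add(-1, G), -1), Add(13, q)))
Pow(Add(24, Function('k')(1, -2)), 2) = Pow(Add(24, Mul(Pow(Add(-1, -2), -1), Add(13, 1))), 2) = Pow(Add(24, Mul(Pow(-3, -1), 14)), 2) = Pow(Add(24, Mul(Rational(-1, 3), 14)), 2) = Pow(Add(24, Rational(-14, 3)), 2) = Pow(Rational(58, 3), 2) = Rational(3364, 9)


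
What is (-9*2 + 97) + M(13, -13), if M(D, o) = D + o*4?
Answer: 40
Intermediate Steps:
M(D, o) = D + 4*o
(-9*2 + 97) + M(13, -13) = (-9*2 + 97) + (13 + 4*(-13)) = (-18 + 97) + (13 - 52) = 79 - 39 = 40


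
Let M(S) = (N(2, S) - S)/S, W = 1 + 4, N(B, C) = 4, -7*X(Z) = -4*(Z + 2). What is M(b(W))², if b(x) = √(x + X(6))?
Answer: (28 - √469)²/469 ≈ 0.085802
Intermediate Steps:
X(Z) = 8/7 + 4*Z/7 (X(Z) = -(-4)*(Z + 2)/7 = -(-4)*(2 + Z)/7 = -(-8 - 4*Z)/7 = 8/7 + 4*Z/7)
W = 5
b(x) = √(32/7 + x) (b(x) = √(x + (8/7 + (4/7)*6)) = √(x + (8/7 + 24/7)) = √(x + 32/7) = √(32/7 + x))
M(S) = (4 - S)/S
M(b(W))² = ((4 - √(224 + 49*5)/7)/((√(224 + 49*5)/7)))² = ((4 - √(224 + 245)/7)/((√(224 + 245)/7)))² = ((4 - √469/7)/((√469/7)))² = ((√469/67)*(4 - √469/7))² = (√469*(4 - √469/7)/67)² = 7*(4 - √469/7)²/67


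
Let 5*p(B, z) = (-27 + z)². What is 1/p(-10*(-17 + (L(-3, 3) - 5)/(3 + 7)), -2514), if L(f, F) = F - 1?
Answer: 5/6456681 ≈ 7.7439e-7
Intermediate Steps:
L(f, F) = -1 + F
p(B, z) = (-27 + z)²/5
1/p(-10*(-17 + (L(-3, 3) - 5)/(3 + 7)), -2514) = 1/((-27 - 2514)²/5) = 1/((⅕)*(-2541)²) = 1/((⅕)*6456681) = 1/(6456681/5) = 5/6456681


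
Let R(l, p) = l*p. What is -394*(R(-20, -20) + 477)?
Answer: -345538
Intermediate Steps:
-394*(R(-20, -20) + 477) = -394*(-20*(-20) + 477) = -394*(400 + 477) = -394*877 = -345538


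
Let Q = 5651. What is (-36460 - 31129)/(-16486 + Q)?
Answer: 67589/10835 ≈ 6.2380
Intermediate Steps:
(-36460 - 31129)/(-16486 + Q) = (-36460 - 31129)/(-16486 + 5651) = -67589/(-10835) = -67589*(-1/10835) = 67589/10835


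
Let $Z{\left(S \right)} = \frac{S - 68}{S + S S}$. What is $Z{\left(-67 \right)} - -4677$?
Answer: $\frac{6893853}{1474} \approx 4677.0$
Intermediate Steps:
$Z{\left(S \right)} = \frac{-68 + S}{S + S^{2}}$
$Z{\left(-67 \right)} - -4677 = \frac{-68 - 67}{\left(-67\right) \left(1 - 67\right)} - -4677 = \left(- \frac{1}{67}\right) \frac{1}{-66} \left(-135\right) + 4677 = \left(- \frac{1}{67}\right) \left(- \frac{1}{66}\right) \left(-135\right) + 4677 = - \frac{45}{1474} + 4677 = \frac{6893853}{1474}$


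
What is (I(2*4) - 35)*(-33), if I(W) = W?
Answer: 891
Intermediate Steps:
(I(2*4) - 35)*(-33) = (2*4 - 35)*(-33) = (8 - 35)*(-33) = -27*(-33) = 891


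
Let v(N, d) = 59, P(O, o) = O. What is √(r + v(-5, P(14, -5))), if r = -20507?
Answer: 12*I*√142 ≈ 143.0*I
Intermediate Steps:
√(r + v(-5, P(14, -5))) = √(-20507 + 59) = √(-20448) = 12*I*√142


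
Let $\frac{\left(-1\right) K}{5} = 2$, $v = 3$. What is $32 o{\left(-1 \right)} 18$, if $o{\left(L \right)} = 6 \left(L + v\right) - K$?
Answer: $12672$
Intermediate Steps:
$K = -10$ ($K = \left(-5\right) 2 = -10$)
$o{\left(L \right)} = 28 + 6 L$ ($o{\left(L \right)} = 6 \left(L + 3\right) - -10 = 6 \left(3 + L\right) + 10 = \left(18 + 6 L\right) + 10 = 28 + 6 L$)
$32 o{\left(-1 \right)} 18 = 32 \left(28 + 6 \left(-1\right)\right) 18 = 32 \left(28 - 6\right) 18 = 32 \cdot 22 \cdot 18 = 704 \cdot 18 = 12672$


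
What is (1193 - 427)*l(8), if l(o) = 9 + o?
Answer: 13022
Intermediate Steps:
(1193 - 427)*l(8) = (1193 - 427)*(9 + 8) = 766*17 = 13022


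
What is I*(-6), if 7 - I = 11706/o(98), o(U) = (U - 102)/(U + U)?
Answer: -3441606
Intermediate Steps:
o(U) = (-102 + U)/(2*U) (o(U) = (-102 + U)/((2*U)) = (-102 + U)*(1/(2*U)) = (-102 + U)/(2*U))
I = 573601 (I = 7 - 11706/((½)*(-102 + 98)/98) = 7 - 11706/((½)*(1/98)*(-4)) = 7 - 11706/(-1/49) = 7 - 11706*(-49) = 7 - 1*(-573594) = 7 + 573594 = 573601)
I*(-6) = 573601*(-6) = -3441606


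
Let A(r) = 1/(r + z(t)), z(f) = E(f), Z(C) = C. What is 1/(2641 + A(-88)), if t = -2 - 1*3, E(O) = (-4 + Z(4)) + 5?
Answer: 83/219202 ≈ 0.00037865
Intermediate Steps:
E(O) = 5 (E(O) = (-4 + 4) + 5 = 0 + 5 = 5)
t = -5 (t = -2 - 3 = -5)
z(f) = 5
A(r) = 1/(5 + r) (A(r) = 1/(r + 5) = 1/(5 + r))
1/(2641 + A(-88)) = 1/(2641 + 1/(5 - 88)) = 1/(2641 + 1/(-83)) = 1/(2641 - 1/83) = 1/(219202/83) = 83/219202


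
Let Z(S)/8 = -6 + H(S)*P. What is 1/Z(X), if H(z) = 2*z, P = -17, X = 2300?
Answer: -1/625648 ≈ -1.5983e-6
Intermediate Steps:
Z(S) = -48 - 272*S (Z(S) = 8*(-6 + (2*S)*(-17)) = 8*(-6 - 34*S) = -48 - 272*S)
1/Z(X) = 1/(-48 - 272*2300) = 1/(-48 - 625600) = 1/(-625648) = -1/625648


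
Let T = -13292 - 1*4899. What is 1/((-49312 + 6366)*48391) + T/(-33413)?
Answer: 37804534092813/69438892790918 ≈ 0.54443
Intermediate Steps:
T = -18191 (T = -13292 - 4899 = -18191)
1/((-49312 + 6366)*48391) + T/(-33413) = 1/((-49312 + 6366)*48391) - 18191/(-33413) = (1/48391)/(-42946) - 18191*(-1/33413) = -1/42946*1/48391 + 18191/33413 = -1/2078199886 + 18191/33413 = 37804534092813/69438892790918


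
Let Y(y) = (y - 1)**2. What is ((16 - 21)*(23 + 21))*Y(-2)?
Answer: -1980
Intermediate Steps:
Y(y) = (-1 + y)**2
((16 - 21)*(23 + 21))*Y(-2) = ((16 - 21)*(23 + 21))*(-1 - 2)**2 = -5*44*(-3)**2 = -220*9 = -1980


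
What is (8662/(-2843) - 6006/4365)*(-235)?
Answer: 859860112/827313 ≈ 1039.3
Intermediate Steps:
(8662/(-2843) - 6006/4365)*(-235) = (8662*(-1/2843) - 6006*1/4365)*(-235) = (-8662/2843 - 2002/1455)*(-235) = -18294896/4136565*(-235) = 859860112/827313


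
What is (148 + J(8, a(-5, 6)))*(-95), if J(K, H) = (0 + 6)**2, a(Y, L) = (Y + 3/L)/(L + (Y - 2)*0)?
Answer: -17480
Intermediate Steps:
a(Y, L) = (Y + 3/L)/L (a(Y, L) = (Y + 3/L)/(L + (-2 + Y)*0) = (Y + 3/L)/(L + 0) = (Y + 3/L)/L)
J(K, H) = 36 (J(K, H) = 6**2 = 36)
(148 + J(8, a(-5, 6)))*(-95) = (148 + 36)*(-95) = 184*(-95) = -17480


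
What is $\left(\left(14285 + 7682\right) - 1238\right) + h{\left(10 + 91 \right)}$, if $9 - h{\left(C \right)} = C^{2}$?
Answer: $10537$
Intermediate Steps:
$h{\left(C \right)} = 9 - C^{2}$
$\left(\left(14285 + 7682\right) - 1238\right) + h{\left(10 + 91 \right)} = \left(\left(14285 + 7682\right) - 1238\right) + \left(9 - \left(10 + 91\right)^{2}\right) = \left(21967 - 1238\right) + \left(9 - 101^{2}\right) = 20729 + \left(9 - 10201\right) = 20729 - 10192 = 10537$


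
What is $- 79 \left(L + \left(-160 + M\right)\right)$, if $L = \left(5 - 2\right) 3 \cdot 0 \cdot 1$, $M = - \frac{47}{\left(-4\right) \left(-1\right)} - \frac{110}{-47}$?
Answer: $\frac{2516071}{188} \approx 13383.0$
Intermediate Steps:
$M = - \frac{1769}{188}$ ($M = - \frac{47}{4} - - \frac{110}{47} = \left(-47\right) \frac{1}{4} + \frac{110}{47} = - \frac{47}{4} + \frac{110}{47} = - \frac{1769}{188} \approx -9.4096$)
$L = 0$ ($L = 3 \cdot 3 \cdot 0 \cdot 1 = 9 \cdot 0 \cdot 1 = 0 \cdot 1 = 0$)
$- 79 \left(L + \left(-160 + M\right)\right) = - 79 \left(0 - \frac{31849}{188}\right) = \left(-79\right) \left(- \frac{31849}{188}\right) = \frac{2516071}{188}$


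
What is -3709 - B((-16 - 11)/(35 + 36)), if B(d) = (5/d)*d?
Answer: -3714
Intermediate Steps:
B(d) = 5
-3709 - B((-16 - 11)/(35 + 36)) = -3709 - 1*5 = -3709 - 5 = -3714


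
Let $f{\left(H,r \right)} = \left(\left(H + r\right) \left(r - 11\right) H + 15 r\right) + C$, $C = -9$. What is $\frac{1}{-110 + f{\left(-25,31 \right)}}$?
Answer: $- \frac{1}{2654} \approx -0.00037679$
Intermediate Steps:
$f{\left(H,r \right)} = -9 + 15 r + H \left(-11 + r\right) \left(H + r\right)$ ($f{\left(H,r \right)} = \left(\left(H + r\right) \left(r - 11\right) H + 15 r\right) - 9 = \left(\left(H + r\right) \left(-11 + r\right) H + 15 r\right) - 9 = \left(\left(-11 + r\right) \left(H + r\right) H + 15 r\right) - 9 = \left(H \left(-11 + r\right) \left(H + r\right) + 15 r\right) - 9 = \left(15 r + H \left(-11 + r\right) \left(H + r\right)\right) - 9 = -9 + 15 r + H \left(-11 + r\right) \left(H + r\right)$)
$\frac{1}{-110 + f{\left(-25,31 \right)}} = \frac{1}{-110 - \left(-456 - 12500 - 8525 + 24025\right)} = \frac{1}{-110 + \left(-9 - 6875 + 465 - 24025 + 31 \cdot 625 + 8525\right)} = \frac{1}{-110 + \left(-9 - 6875 + 465 - 24025 + 19375 + 8525\right)} = \frac{1}{-110 - 2544} = \frac{1}{-2654} = - \frac{1}{2654}$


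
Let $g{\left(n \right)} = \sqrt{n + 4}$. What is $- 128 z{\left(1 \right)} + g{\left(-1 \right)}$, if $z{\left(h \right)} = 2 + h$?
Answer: $-384 + \sqrt{3} \approx -382.27$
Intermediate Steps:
$g{\left(n \right)} = \sqrt{4 + n}$
$- 128 z{\left(1 \right)} + g{\left(-1 \right)} = - 128 \left(2 + 1\right) + \sqrt{4 - 1} = \left(-128\right) 3 + \sqrt{3} = -384 + \sqrt{3}$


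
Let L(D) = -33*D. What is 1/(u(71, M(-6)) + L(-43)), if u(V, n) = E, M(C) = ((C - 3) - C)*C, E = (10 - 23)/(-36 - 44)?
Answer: 80/113533 ≈ 0.00070464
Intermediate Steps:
E = 13/80 (E = -13/(-80) = -13*(-1/80) = 13/80 ≈ 0.16250)
M(C) = -3*C (M(C) = ((-3 + C) - C)*C = -3*C)
u(V, n) = 13/80
1/(u(71, M(-6)) + L(-43)) = 1/(13/80 - 33*(-43)) = 1/(13/80 + 1419) = 1/(113533/80) = 80/113533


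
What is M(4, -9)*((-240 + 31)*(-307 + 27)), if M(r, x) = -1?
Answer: -58520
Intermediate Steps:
M(4, -9)*((-240 + 31)*(-307 + 27)) = -(-240 + 31)*(-307 + 27) = -(-209)*(-280) = -1*58520 = -58520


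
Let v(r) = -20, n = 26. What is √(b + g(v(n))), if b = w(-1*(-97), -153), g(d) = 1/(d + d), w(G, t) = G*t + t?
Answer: I*√5997610/20 ≈ 122.45*I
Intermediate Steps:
w(G, t) = t + G*t
g(d) = 1/(2*d)
b = -14994 (b = -153*(1 - 1*(-97)) = -153*(1 + 97) = -153*98 = -14994)
√(b + g(v(n))) = √(-14994 + (½)/(-20)) = √(-14994 + (½)*(-1/20)) = √(-14994 - 1/40) = √(-599761/40) = I*√5997610/20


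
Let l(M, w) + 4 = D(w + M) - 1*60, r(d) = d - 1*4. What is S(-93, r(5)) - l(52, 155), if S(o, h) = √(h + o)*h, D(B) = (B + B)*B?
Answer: -85634 + 2*I*√23 ≈ -85634.0 + 9.5917*I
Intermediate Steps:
D(B) = 2*B² (D(B) = (2*B)*B = 2*B²)
r(d) = -4 + d (r(d) = d - 4 = -4 + d)
l(M, w) = -64 + 2*(M + w)² (l(M, w) = -4 + (2*(w + M)² - 1*60) = -4 + (2*(M + w)² - 60) = -4 + (-60 + 2*(M + w)²) = -64 + 2*(M + w)²)
S(o, h) = h*√(h + o)
S(-93, r(5)) - l(52, 155) = (-4 + 5)*√((-4 + 5) - 93) - (-64 + 2*(52 + 155)²) = 1*√(1 - 93) - (-64 + 2*207²) = 1*√(-92) - (-64 + 2*42849) = 1*(2*I*√23) - (-64 + 85698) = 2*I*√23 - 1*85634 = 2*I*√23 - 85634 = -85634 + 2*I*√23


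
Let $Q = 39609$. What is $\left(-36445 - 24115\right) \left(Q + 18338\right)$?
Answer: $-3509270320$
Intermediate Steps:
$\left(-36445 - 24115\right) \left(Q + 18338\right) = \left(-36445 - 24115\right) \left(39609 + 18338\right) = \left(-60560\right) 57947 = -3509270320$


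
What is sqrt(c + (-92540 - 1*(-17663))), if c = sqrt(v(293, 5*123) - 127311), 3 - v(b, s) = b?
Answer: sqrt(-74877 + I*sqrt(127601)) ≈ 0.6527 + 273.64*I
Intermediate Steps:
v(b, s) = 3 - b
c = I*sqrt(127601) (c = sqrt((3 - 1*293) - 127311) = sqrt((3 - 293) - 127311) = sqrt(-290 - 127311) = sqrt(-127601) = I*sqrt(127601) ≈ 357.21*I)
sqrt(c + (-92540 - 1*(-17663))) = sqrt(I*sqrt(127601) + (-92540 - 1*(-17663))) = sqrt(I*sqrt(127601) + (-92540 + 17663)) = sqrt(I*sqrt(127601) - 74877) = sqrt(-74877 + I*sqrt(127601))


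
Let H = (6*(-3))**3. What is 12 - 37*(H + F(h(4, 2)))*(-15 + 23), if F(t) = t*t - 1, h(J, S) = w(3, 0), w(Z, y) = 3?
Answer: 1723916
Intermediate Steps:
h(J, S) = 3
F(t) = -1 + t**2 (F(t) = t**2 - 1 = -1 + t**2)
H = -5832 (H = (-18)**3 = -5832)
12 - 37*(H + F(h(4, 2)))*(-15 + 23) = 12 - 37*(-5832 + (-1 + 3**2))*(-15 + 23) = 12 - 37*(-5832 + (-1 + 9))*8 = 12 - 37*(-5832 + 8)*8 = 12 - (-215488)*8 = 12 - 37*(-46592) = 12 + 1723904 = 1723916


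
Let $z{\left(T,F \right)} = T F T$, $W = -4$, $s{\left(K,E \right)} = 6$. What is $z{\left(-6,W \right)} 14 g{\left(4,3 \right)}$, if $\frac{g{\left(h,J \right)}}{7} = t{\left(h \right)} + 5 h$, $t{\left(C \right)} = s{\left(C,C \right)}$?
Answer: $-366912$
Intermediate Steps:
$t{\left(C \right)} = 6$
$z{\left(T,F \right)} = F T^{2}$ ($z{\left(T,F \right)} = F T T = F T^{2}$)
$g{\left(h,J \right)} = 42 + 35 h$ ($g{\left(h,J \right)} = 7 \left(6 + 5 h\right) = 42 + 35 h$)
$z{\left(-6,W \right)} 14 g{\left(4,3 \right)} = - 4 \left(-6\right)^{2} \cdot 14 \left(42 + 35 \cdot 4\right) = \left(-4\right) 36 \cdot 14 \left(42 + 140\right) = \left(-144\right) 14 \cdot 182 = \left(-2016\right) 182 = -366912$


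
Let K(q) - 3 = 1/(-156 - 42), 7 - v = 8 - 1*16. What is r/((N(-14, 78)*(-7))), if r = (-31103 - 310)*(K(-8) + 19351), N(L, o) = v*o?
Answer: 40125824861/540540 ≈ 74233.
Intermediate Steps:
v = 15 (v = 7 - (8 - 1*16) = 7 - (8 - 16) = 7 - 1*(-8) = 7 + 8 = 15)
K(q) = 593/198 (K(q) = 3 + 1/(-156 - 42) = 3 + 1/(-198) = 3 - 1/198 = 593/198)
N(L, o) = 15*o
r = -40125824861/66 (r = (-31103 - 310)*(593/198 + 19351) = -31413*3832091/198 = -40125824861/66 ≈ -6.0797e+8)
r/((N(-14, 78)*(-7))) = -40125824861/(66*((15*78)*(-7))) = -40125824861/(66*(1170*(-7))) = -40125824861/66/(-8190) = -40125824861/66*(-1/8190) = 40125824861/540540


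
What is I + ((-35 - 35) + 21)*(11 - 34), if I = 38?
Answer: 1165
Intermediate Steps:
I + ((-35 - 35) + 21)*(11 - 34) = 38 + ((-35 - 35) + 21)*(11 - 34) = 38 + (-70 + 21)*(-23) = 38 - 49*(-23) = 38 + 1127 = 1165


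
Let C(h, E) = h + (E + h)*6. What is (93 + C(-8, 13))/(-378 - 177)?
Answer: -23/111 ≈ -0.20721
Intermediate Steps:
C(h, E) = 6*E + 7*h (C(h, E) = h + (6*E + 6*h) = 6*E + 7*h)
(93 + C(-8, 13))/(-378 - 177) = (93 + (6*13 + 7*(-8)))/(-378 - 177) = (93 + (78 - 56))/(-555) = (93 + 22)*(-1/555) = 115*(-1/555) = -23/111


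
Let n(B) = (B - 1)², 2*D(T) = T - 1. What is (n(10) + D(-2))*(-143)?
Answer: -22737/2 ≈ -11369.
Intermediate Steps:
D(T) = -½ + T/2 (D(T) = (T - 1)/2 = (-1 + T)/2 = -½ + T/2)
n(B) = (-1 + B)²
(n(10) + D(-2))*(-143) = ((-1 + 10)² + (-½ + (½)*(-2)))*(-143) = (9² + (-½ - 1))*(-143) = (81 - 3/2)*(-143) = (159/2)*(-143) = -22737/2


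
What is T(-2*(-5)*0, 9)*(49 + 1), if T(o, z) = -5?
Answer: -250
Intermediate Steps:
T(-2*(-5)*0, 9)*(49 + 1) = -5*(49 + 1) = -5*50 = -250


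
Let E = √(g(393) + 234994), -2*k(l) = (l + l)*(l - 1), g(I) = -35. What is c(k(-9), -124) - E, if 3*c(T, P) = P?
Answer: -124/3 - √234959 ≈ -526.06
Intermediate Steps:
k(l) = -l*(-1 + l) (k(l) = -(l + l)*(l - 1)/2 = -2*l*(-1 + l)/2 = -l*(-1 + l))
c(T, P) = P/3
E = √234959 (E = √(-35 + 234994) = √234959 ≈ 484.73)
c(k(-9), -124) - E = (⅓)*(-124) - √234959 = -124/3 - √234959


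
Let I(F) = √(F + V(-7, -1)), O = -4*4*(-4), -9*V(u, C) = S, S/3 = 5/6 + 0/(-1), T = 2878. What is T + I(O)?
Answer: 2878 + √2294/6 ≈ 2886.0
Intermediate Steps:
S = 5/2 (S = 3*(5/6 + 0/(-1)) = 3*(5*(⅙) + 0*(-1)) = 3*(⅚ + 0) = 3*(⅚) = 5/2 ≈ 2.5000)
V(u, C) = -5/18 (V(u, C) = -⅑*5/2 = -5/18)
O = 64 (O = -16*(-4) = 64)
I(F) = √(-5/18 + F) (I(F) = √(F - 5/18) = √(-5/18 + F))
T + I(O) = 2878 + √(-10 + 36*64)/6 = 2878 + √(-10 + 2304)/6 = 2878 + √2294/6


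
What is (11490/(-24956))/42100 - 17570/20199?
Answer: -1846011041851/2122203087240 ≈ -0.86986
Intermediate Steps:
(11490/(-24956))/42100 - 17570/20199 = (11490*(-1/24956))*(1/42100) - 17570*1/20199 = -5745/12478*1/42100 - 17570/20199 = -1149/105064760 - 17570/20199 = -1846011041851/2122203087240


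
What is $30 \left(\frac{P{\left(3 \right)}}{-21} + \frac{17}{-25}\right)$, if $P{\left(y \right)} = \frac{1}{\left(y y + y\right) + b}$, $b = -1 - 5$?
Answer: $- \frac{2167}{105} \approx -20.638$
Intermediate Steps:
$b = -6$
$P{\left(y \right)} = \frac{1}{-6 + y + y^{2}}$ ($P{\left(y \right)} = \frac{1}{\left(y y + y\right) - 6} = \frac{1}{\left(y^{2} + y\right) - 6} = \frac{1}{\left(y + y^{2}\right) - 6} = \frac{1}{-6 + y + y^{2}}$)
$30 \left(\frac{P{\left(3 \right)}}{-21} + \frac{17}{-25}\right) = 30 \left(\frac{1}{\left(-6 + 3 + 3^{2}\right) \left(-21\right)} + \frac{17}{-25}\right) = 30 \left(\frac{1}{-6 + 3 + 9} \left(- \frac{1}{21}\right) + 17 \left(- \frac{1}{25}\right)\right) = 30 \left(\frac{1}{6} \left(- \frac{1}{21}\right) - \frac{17}{25}\right) = 30 \left(- \frac{1}{126} - \frac{17}{25}\right) = 30 \left(- \frac{2167}{3150}\right) = - \frac{2167}{105}$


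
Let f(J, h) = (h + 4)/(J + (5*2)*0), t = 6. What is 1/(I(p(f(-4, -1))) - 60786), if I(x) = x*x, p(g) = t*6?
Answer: -1/59490 ≈ -1.6810e-5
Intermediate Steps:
f(J, h) = (4 + h)/J (f(J, h) = (4 + h)/(J + 10*0) = (4 + h)/(J + 0) = (4 + h)/J)
p(g) = 36 (p(g) = 6*6 = 36)
I(x) = x²
1/(I(p(f(-4, -1))) - 60786) = 1/(36² - 60786) = 1/(1296 - 60786) = 1/(-59490) = -1/59490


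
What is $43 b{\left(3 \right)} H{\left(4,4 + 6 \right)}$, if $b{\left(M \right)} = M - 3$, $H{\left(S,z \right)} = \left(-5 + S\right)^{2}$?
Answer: $0$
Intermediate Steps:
$b{\left(M \right)} = -3 + M$
$43 b{\left(3 \right)} H{\left(4,4 + 6 \right)} = 43 \left(-3 + 3\right) \left(-5 + 4\right)^{2} = 43 \cdot 0 \left(-1\right)^{2} = 0 \cdot 1 = 0$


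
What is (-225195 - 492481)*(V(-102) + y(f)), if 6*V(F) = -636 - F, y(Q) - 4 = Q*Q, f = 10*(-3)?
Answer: -584905940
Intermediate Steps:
f = -30
y(Q) = 4 + Q² (y(Q) = 4 + Q*Q = 4 + Q²)
V(F) = -106 - F/6 (V(F) = (-636 - F)/6 = -106 - F/6)
(-225195 - 492481)*(V(-102) + y(f)) = (-225195 - 492481)*((-106 - ⅙*(-102)) + (4 + (-30)²)) = -717676*((-106 + 17) + (4 + 900)) = -717676*(-89 + 904) = -717676*815 = -584905940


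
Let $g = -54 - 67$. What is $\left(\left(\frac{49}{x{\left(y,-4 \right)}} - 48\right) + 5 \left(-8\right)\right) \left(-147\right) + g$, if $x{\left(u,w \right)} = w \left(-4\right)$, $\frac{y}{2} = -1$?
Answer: $\frac{197837}{16} \approx 12365.0$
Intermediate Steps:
$y = -2$ ($y = 2 \left(-1\right) = -2$)
$x{\left(u,w \right)} = - 4 w$
$g = -121$ ($g = -54 - 67 = -121$)
$\left(\left(\frac{49}{x{\left(y,-4 \right)}} - 48\right) + 5 \left(-8\right)\right) \left(-147\right) + g = \left(\left(\frac{49}{\left(-4\right) \left(-4\right)} - 48\right) + 5 \left(-8\right)\right) \left(-147\right) - 121 = \left(\left(\frac{49}{16} - 48\right) - 40\right) \left(-147\right) - 121 = \left(- \frac{719}{16} - 40\right) \left(-147\right) - 121 = \left(- \frac{1359}{16}\right) \left(-147\right) - 121 = \frac{199773}{16} - 121 = \frac{197837}{16}$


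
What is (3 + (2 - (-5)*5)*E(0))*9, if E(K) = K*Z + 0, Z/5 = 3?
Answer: 27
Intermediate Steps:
Z = 15 (Z = 5*3 = 15)
E(K) = 15*K (E(K) = K*15 + 0 = 15*K + 0 = 15*K)
(3 + (2 - (-5)*5)*E(0))*9 = (3 + (2 - (-5)*5)*(15*0))*9 = (3 + (2 - 1*(-25))*0)*9 = (3 + (2 + 25)*0)*9 = (3 + 27*0)*9 = (3 + 0)*9 = 3*9 = 27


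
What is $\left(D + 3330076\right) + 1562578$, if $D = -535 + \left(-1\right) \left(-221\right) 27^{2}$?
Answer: $5053228$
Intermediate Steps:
$D = 160574$ ($D = -535 + 221 \cdot 729 = -535 + 161109 = 160574$)
$\left(D + 3330076\right) + 1562578 = \left(160574 + 3330076\right) + 1562578 = 3490650 + 1562578 = 5053228$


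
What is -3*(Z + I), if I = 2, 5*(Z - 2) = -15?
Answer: -3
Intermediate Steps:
Z = -1 (Z = 2 + (1/5)*(-15) = 2 - 3 = -1)
-3*(Z + I) = -3*(-1 + 2) = -3*1 = -3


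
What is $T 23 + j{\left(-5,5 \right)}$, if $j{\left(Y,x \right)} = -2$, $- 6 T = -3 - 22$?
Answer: $\frac{563}{6} \approx 93.833$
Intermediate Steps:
$T = \frac{25}{6}$ ($T = - \frac{-3 - 22}{6} = \left(- \frac{1}{6}\right) \left(-25\right) = \frac{25}{6} \approx 4.1667$)
$T 23 + j{\left(-5,5 \right)} = \frac{25}{6} \cdot 23 - 2 = \frac{575}{6} - 2 = \frac{563}{6}$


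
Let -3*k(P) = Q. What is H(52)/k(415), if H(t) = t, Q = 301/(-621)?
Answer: 96876/301 ≈ 321.85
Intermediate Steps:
Q = -301/621 (Q = 301*(-1/621) = -301/621 ≈ -0.48470)
k(P) = 301/1863 (k(P) = -1/3*(-301/621) = 301/1863)
H(52)/k(415) = 52/(301/1863) = 52*(1863/301) = 96876/301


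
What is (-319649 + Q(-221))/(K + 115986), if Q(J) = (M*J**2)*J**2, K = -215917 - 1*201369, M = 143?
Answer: -170559034767/150650 ≈ -1.1322e+6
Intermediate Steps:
K = -417286 (K = -215917 - 201369 = -417286)
Q(J) = 143*J**4 (Q(J) = (143*J**2)*J**2 = 143*J**4)
(-319649 + Q(-221))/(K + 115986) = (-319649 + 143*(-221)**4)/(-417286 + 115986) = (-319649 + 143*2385443281)/(-301300) = (-319649 + 341118389183)*(-1/301300) = 341118069534*(-1/301300) = -170559034767/150650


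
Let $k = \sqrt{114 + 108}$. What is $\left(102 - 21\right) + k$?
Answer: $81 + \sqrt{222} \approx 95.9$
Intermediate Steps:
$k = \sqrt{222} \approx 14.9$
$\left(102 - 21\right) + k = \left(102 - 21\right) + \sqrt{222} = 81 + \sqrt{222}$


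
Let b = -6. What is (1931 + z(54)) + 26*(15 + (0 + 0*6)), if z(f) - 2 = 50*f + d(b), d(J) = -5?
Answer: 5018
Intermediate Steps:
z(f) = -3 + 50*f (z(f) = 2 + (50*f - 5) = 2 + (-5 + 50*f) = -3 + 50*f)
(1931 + z(54)) + 26*(15 + (0 + 0*6)) = (1931 + (-3 + 50*54)) + 26*(15 + (0 + 0*6)) = (1931 + (-3 + 2700)) + 26*(15 + (0 + 0)) = (1931 + 2697) + 26*(15 + 0) = 4628 + 26*15 = 4628 + 390 = 5018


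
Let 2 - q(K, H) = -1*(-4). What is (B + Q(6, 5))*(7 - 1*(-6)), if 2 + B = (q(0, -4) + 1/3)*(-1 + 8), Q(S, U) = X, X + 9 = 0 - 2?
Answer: -962/3 ≈ -320.67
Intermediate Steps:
q(K, H) = -2 (q(K, H) = 2 - (-1)*(-4) = 2 - 1*4 = 2 - 4 = -2)
X = -11 (X = -9 + (0 - 2) = -9 - 2 = -11)
Q(S, U) = -11
B = -41/3 (B = -2 + (-2 + 1/3)*(-1 + 8) = -2 + (-2 + ⅓)*7 = -2 - 5/3*7 = -2 - 35/3 = -41/3 ≈ -13.667)
(B + Q(6, 5))*(7 - 1*(-6)) = (-41/3 - 11)*(7 - 1*(-6)) = -74*(7 + 6)/3 = -74/3*13 = -962/3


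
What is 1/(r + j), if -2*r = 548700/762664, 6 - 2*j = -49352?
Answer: 381332/9410755253 ≈ 4.0521e-5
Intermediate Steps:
j = 24679 (j = 3 - ½*(-49352) = 3 + 24676 = 24679)
r = -137175/381332 (r = -274350/762664 = -½*137175/190666 = -137175/381332 ≈ -0.35973)
1/(r + j) = 1/(-137175/381332 + 24679) = 1/(9410755253/381332) = 381332/9410755253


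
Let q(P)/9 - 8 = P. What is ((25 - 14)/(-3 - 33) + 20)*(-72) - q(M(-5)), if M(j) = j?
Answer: -1445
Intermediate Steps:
q(P) = 72 + 9*P
((25 - 14)/(-3 - 33) + 20)*(-72) - q(M(-5)) = ((25 - 14)/(-3 - 33) + 20)*(-72) - (72 + 9*(-5)) = (11/(-36) + 20)*(-72) - (72 - 45) = (11*(-1/36) + 20)*(-72) - 1*27 = (-11/36 + 20)*(-72) - 27 = (709/36)*(-72) - 27 = -1418 - 27 = -1445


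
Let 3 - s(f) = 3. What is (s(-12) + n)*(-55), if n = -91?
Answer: 5005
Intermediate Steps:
s(f) = 0 (s(f) = 3 - 1*3 = 3 - 3 = 0)
(s(-12) + n)*(-55) = (0 - 91)*(-55) = -91*(-55) = 5005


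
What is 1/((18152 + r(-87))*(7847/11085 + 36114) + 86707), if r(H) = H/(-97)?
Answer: 1075245/705009411895462 ≈ 1.5251e-9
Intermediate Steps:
r(H) = -H/97 (r(H) = H*(-1/97) = -H/97)
1/((18152 + r(-87))*(7847/11085 + 36114) + 86707) = 1/((18152 - 1/97*(-87))*(7847/11085 + 36114) + 86707) = 1/((18152 + 87/97)*(7847*(1/11085) + 36114) + 86707) = 1/(1760831*(7847/11085 + 36114)/97 + 86707) = 1/((1760831/97)*(400331537/11085) + 86707) = 1/(704916180627247/1075245 + 86707) = 1/(705009411895462/1075245) = 1075245/705009411895462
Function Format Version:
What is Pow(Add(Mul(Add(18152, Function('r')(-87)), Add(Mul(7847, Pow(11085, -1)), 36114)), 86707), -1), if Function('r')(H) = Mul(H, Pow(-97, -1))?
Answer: Rational(1075245, 705009411895462) ≈ 1.5251e-9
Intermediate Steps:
Function('r')(H) = Mul(Rational(-1, 97), H) (Function('r')(H) = Mul(H, Rational(-1, 97)) = Mul(Rational(-1, 97), H))
Pow(Add(Mul(Add(18152, Function('r')(-87)), Add(Mul(7847, Pow(11085, -1)), 36114)), 86707), -1) = Pow(Add(Mul(Add(18152, Mul(Rational(-1, 97), -87)), Add(Mul(7847, Pow(11085, -1)), 36114)), 86707), -1) = Pow(Add(Mul(Add(18152, Rational(87, 97)), Add(Mul(7847, Rational(1, 11085)), 36114)), 86707), -1) = Pow(Add(Mul(Rational(1760831, 97), Add(Rational(7847, 11085), 36114)), 86707), -1) = Pow(Add(Mul(Rational(1760831, 97), Rational(400331537, 11085)), 86707), -1) = Pow(Add(Rational(704916180627247, 1075245), 86707), -1) = Pow(Rational(705009411895462, 1075245), -1) = Rational(1075245, 705009411895462)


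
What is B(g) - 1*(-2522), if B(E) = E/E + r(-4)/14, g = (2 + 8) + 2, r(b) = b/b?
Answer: 35323/14 ≈ 2523.1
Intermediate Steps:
r(b) = 1
g = 12 (g = 10 + 2 = 12)
B(E) = 15/14 (B(E) = E/E + 1/14 = 1 + 1*(1/14) = 1 + 1/14 = 15/14)
B(g) - 1*(-2522) = 15/14 - 1*(-2522) = 15/14 + 2522 = 35323/14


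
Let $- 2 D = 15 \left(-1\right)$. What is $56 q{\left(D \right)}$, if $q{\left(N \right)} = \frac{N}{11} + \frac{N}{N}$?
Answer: $\frac{1036}{11} \approx 94.182$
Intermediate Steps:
$D = \frac{15}{2}$ ($D = - \frac{15 \left(-1\right)}{2} = \left(- \frac{1}{2}\right) \left(-15\right) = \frac{15}{2} \approx 7.5$)
$q{\left(N \right)} = 1 + \frac{N}{11}$ ($q{\left(N \right)} = N \frac{1}{11} + 1 = \frac{N}{11} + 1 = 1 + \frac{N}{11}$)
$56 q{\left(D \right)} = 56 \left(1 + \frac{1}{11} \cdot \frac{15}{2}\right) = 56 \left(1 + \frac{15}{22}\right) = 56 \cdot \frac{37}{22} = \frac{1036}{11}$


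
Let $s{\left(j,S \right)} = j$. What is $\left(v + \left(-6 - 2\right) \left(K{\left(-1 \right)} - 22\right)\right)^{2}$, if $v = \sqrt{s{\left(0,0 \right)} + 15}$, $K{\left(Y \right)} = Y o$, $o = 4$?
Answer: $\left(208 + \sqrt{15}\right)^{2} \approx 44890.0$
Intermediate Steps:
$K{\left(Y \right)} = 4 Y$ ($K{\left(Y \right)} = Y 4 = 4 Y$)
$v = \sqrt{15}$ ($v = \sqrt{0 + 15} = \sqrt{15} \approx 3.873$)
$\left(v + \left(-6 - 2\right) \left(K{\left(-1 \right)} - 22\right)\right)^{2} = \left(\sqrt{15} + \left(-6 - 2\right) \left(4 \left(-1\right) - 22\right)\right)^{2} = \left(\sqrt{15} - 8 \left(-4 - 22\right)\right)^{2} = \left(\sqrt{15} - -208\right)^{2} = \left(\sqrt{15} + 208\right)^{2} = \left(208 + \sqrt{15}\right)^{2}$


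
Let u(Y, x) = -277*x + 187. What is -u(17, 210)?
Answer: 57983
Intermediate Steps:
u(Y, x) = 187 - 277*x
-u(17, 210) = -(187 - 277*210) = -(187 - 58170) = -1*(-57983) = 57983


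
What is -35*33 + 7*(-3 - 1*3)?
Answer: -1197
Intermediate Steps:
-35*33 + 7*(-3 - 1*3) = -1155 + 7*(-3 - 3) = -1155 + 7*(-6) = -1155 - 42 = -1197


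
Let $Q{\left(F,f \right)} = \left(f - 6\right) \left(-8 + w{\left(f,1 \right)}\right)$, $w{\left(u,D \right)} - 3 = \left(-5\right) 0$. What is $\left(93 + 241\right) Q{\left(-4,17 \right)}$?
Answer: $-18370$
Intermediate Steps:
$w{\left(u,D \right)} = 3$ ($w{\left(u,D \right)} = 3 - 0 = 3 + 0 = 3$)
$Q{\left(F,f \right)} = 30 - 5 f$ ($Q{\left(F,f \right)} = \left(f - 6\right) \left(-8 + 3\right) = \left(-6 + f\right) \left(-5\right) = 30 - 5 f$)
$\left(93 + 241\right) Q{\left(-4,17 \right)} = \left(93 + 241\right) \left(30 - 85\right) = 334 \left(30 - 85\right) = 334 \left(-55\right) = -18370$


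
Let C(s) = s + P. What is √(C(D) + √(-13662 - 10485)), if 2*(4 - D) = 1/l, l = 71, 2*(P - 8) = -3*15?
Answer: √(-52966 + 15123*I*√2683)/71 ≈ 8.5218 + 9.1174*I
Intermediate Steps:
P = -29/2 (P = 8 + (-3*15)/2 = 8 + (½)*(-45) = 8 - 45/2 = -29/2 ≈ -14.500)
D = 567/142 (D = 4 - ½/71 = 4 - ½*1/71 = 4 - 1/142 = 567/142 ≈ 3.9930)
C(s) = -29/2 + s (C(s) = s - 29/2 = -29/2 + s)
√(C(D) + √(-13662 - 10485)) = √((-29/2 + 567/142) + √(-13662 - 10485)) = √(-746/71 + √(-24147)) = √(-746/71 + 3*I*√2683)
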